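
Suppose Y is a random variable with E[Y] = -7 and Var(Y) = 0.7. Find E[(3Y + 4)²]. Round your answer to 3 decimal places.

295.300

E[3Y + 4] = 3·-7 + 4 = -17
Var(3Y + 4) = (3)²·0.7 = 6.3
E[(3Y + 4)²] = Var((3Y + 4)) + (E[(3Y + 4)])² = 6.3 + (-17)² = 295.3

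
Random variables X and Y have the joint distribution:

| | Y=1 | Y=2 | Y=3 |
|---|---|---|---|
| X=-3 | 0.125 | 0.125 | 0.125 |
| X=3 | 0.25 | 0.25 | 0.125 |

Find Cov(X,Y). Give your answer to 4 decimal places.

-0.2813

E[X] = 0.75,  E[Y] = 1.875
E[XY] = 1.125
Cov(X,Y) = E[XY] − E[X]E[Y] = 1.125 − (0.75)(1.875) = -0.28125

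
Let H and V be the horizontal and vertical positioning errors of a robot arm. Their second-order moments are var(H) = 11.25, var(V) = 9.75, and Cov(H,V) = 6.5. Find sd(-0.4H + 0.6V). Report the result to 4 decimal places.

1.4799

var(-0.4H + 0.6V) = (-0.4)²·var(H) + (0.6)²·var(V) + 2·(-0.4)·(0.6)·Cov(H,V)
= 0.16·11.25 + 0.36·9.75 + -0.48·6.5 = 2.19
sd(-0.4H + 0.6V) = √2.19 ≈ 1.4799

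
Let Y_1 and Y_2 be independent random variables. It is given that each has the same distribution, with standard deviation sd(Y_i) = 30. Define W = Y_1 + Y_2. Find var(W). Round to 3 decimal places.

var(Y_i) = (30)² = 900
By independence, var(W) = (1)²var(Y_1) + (1)²var(Y_2)
= (1)²·900 + (1)²·900 = 1800

1800.000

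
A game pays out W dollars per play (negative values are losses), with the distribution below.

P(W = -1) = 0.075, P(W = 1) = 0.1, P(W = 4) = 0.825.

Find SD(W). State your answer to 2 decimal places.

E[W] = (-1)(0.075) + (1)(0.1) + (4)(0.825) = 3.325
E[W²] = (-1)²(0.075) + (1)²(0.1) + (4)²(0.825) = 13.375
Var(W) = E[W²] − (E[W])² = 13.375 − (3.325)² = 2.319375
SD(W) = √2.319375 ≈ 1.52

1.52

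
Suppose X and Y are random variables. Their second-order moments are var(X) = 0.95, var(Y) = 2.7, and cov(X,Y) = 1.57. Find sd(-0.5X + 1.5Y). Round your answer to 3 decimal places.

var(-0.5X + 1.5Y) = (-0.5)²·var(X) + (1.5)²·var(Y) + 2·(-0.5)·(1.5)·cov(X,Y)
= 0.25·0.95 + 2.25·2.7 + -1.5·1.57 = 3.9575
sd(-0.5X + 1.5Y) = √3.9575 ≈ 1.989

1.989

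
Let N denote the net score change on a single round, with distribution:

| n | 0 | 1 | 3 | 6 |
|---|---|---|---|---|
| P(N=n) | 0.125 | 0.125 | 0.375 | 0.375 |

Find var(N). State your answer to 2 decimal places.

E[N] = (0)(0.125) + (1)(0.125) + (3)(0.375) + (6)(0.375) = 3.5
E[N²] = (0)²(0.125) + (1)²(0.125) + (3)²(0.375) + (6)²(0.375) = 17
var(N) = E[N²] − (E[N])² = 17 − (3.5)² = 4.75

4.75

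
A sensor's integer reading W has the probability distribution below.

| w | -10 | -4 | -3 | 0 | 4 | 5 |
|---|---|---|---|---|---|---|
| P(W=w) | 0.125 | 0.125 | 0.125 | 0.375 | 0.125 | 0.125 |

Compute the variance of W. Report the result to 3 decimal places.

19.750

E[W] = (-10)(0.125) + (-4)(0.125) + (-3)(0.125) + (0)(0.375) + (4)(0.125) + (5)(0.125) = -1
E[W²] = (-10)²(0.125) + (-4)²(0.125) + (-3)²(0.125) + (0)²(0.375) + (4)²(0.125) + (5)²(0.125) = 20.75
Var(W) = E[W²] − (E[W])² = 20.75 − (-1)² = 19.75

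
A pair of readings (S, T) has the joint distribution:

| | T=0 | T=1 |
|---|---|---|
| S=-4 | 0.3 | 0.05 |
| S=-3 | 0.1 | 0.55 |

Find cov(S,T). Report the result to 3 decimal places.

0.160

E[S] = -3.35,  E[T] = 0.6
E[ST] = -1.85
cov(S,T) = E[ST] − E[S]E[T] = -1.85 − (-3.35)(0.6) = 0.16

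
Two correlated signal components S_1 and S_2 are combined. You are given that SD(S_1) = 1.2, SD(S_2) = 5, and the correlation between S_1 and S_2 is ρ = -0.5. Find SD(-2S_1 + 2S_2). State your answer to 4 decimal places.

var(S_1) = (1.2)² = 1.44;  var(S_2) = (5)² = 25
Cov(S_1,S_2) = ρ·SD(S_1)·SD(S_2) = -0.5·1.2·5 = -3
var(-2S_1 + 2S_2) = (-2)²·var(S_1) + (2)²·var(S_2) + 2·(-2)·(2)·Cov(S_1,S_2)
= 4·1.44 + 4·25 + -8·-3 = 129.76
SD(-2S_1 + 2S_2) = √129.76 ≈ 11.3912

11.3912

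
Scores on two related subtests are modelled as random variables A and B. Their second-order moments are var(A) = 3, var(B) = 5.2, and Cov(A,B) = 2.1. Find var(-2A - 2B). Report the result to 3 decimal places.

49.600

var(-2A - 2B) = (-2)²·var(A) + (-2)²·var(B) + 2·(-2)·(-2)·Cov(A,B)
= 4·3 + 4·5.2 + 8·2.1 = 49.6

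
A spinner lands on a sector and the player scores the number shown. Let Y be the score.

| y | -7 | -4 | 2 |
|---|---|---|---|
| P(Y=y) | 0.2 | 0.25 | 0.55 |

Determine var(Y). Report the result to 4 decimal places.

14.3100

E[Y] = (-7)(0.2) + (-4)(0.25) + (2)(0.55) = -1.3
E[Y²] = (-7)²(0.2) + (-4)²(0.25) + (2)²(0.55) = 16
var(Y) = E[Y²] − (E[Y])² = 16 − (-1.3)² = 14.31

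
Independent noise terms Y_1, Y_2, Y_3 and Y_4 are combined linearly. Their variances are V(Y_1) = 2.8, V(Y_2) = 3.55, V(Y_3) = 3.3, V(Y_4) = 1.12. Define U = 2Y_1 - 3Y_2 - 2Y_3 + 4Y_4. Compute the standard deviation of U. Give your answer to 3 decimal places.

By independence, V(U) = (2)²V(Y_1) + (-3)²V(Y_2) + (-2)²V(Y_3) + (4)²V(Y_4)
= (2)²·2.8 + (-3)²·3.55 + (-2)²·3.3 + (4)²·1.12 = 74.27
SD(U) = √74.27 ≈ 8.618

8.618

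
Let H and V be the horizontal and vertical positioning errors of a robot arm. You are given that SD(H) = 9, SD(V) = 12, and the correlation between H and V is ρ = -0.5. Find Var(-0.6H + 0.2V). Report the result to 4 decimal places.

47.8800

Var(H) = (9)² = 81;  Var(V) = (12)² = 144
Cov(H,V) = ρ·SD(H)·SD(V) = -0.5·9·12 = -54
Var(-0.6H + 0.2V) = (-0.6)²·Var(H) + (0.2)²·Var(V) + 2·(-0.6)·(0.2)·Cov(H,V)
= 0.36·81 + 0.04·144 + -0.24·-54 = 47.88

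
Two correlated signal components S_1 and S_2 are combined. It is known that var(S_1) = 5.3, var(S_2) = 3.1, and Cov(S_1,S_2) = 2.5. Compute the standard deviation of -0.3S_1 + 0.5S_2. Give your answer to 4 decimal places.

var(-0.3S_1 + 0.5S_2) = (-0.3)²·var(S_1) + (0.5)²·var(S_2) + 2·(-0.3)·(0.5)·Cov(S_1,S_2)
= 0.09·5.3 + 0.25·3.1 + -0.3·2.5 = 0.502
sd(-0.3S_1 + 0.5S_2) = √0.502 ≈ 0.7085

0.7085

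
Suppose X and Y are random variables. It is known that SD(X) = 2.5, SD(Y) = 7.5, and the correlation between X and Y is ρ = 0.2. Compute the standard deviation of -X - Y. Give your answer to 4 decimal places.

8.3666

V(X) = (2.5)² = 6.25;  V(Y) = (7.5)² = 56.25
cov(X,Y) = ρ·SD(X)·SD(Y) = 0.2·2.5·7.5 = 3.75
V(-X - Y) = (-1)²·V(X) + (-1)²·V(Y) + 2·(-1)·(-1)·cov(X,Y)
= 1·6.25 + 1·56.25 + 2·3.75 = 70
SD(-X - Y) = √70 ≈ 8.3666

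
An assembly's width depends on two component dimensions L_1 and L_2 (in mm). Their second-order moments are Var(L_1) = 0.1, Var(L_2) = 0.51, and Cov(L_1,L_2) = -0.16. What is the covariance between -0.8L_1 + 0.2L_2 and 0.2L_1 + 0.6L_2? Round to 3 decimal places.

Cov(-0.8L_1 + 0.2L_2, 0.2L_1 + 0.6L_2) = (-0.8)(0.2)Var(L_1) + (0.2)(0.6)Var(L_2) + [(-0.8)(0.6) + (0.2)(0.2)]Cov(L_1,L_2)
= -0.16·0.1 + 0.12·0.51 + -0.44·-0.16 = 0.1156

0.116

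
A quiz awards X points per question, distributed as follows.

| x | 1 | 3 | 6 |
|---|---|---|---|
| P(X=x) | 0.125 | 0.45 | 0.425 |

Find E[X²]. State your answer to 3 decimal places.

E[X²] = (1)²(0.125) + (3)²(0.45) + (6)²(0.425) = 19.475

19.475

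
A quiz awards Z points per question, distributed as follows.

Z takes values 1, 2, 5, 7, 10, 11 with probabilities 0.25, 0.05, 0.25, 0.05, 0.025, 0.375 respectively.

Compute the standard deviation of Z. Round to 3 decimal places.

E[Z] = (1)(0.25) + (2)(0.05) + (5)(0.25) + (7)(0.05) + (10)(0.025) + (11)(0.375) = 6.325
E[Z²] = (1)²(0.25) + (2)²(0.05) + (5)²(0.25) + (7)²(0.05) + (10)²(0.025) + (11)²(0.375) = 57.025
Var(Z) = E[Z²] − (E[Z])² = 57.025 − (6.325)² = 17.019375
sd(Z) = √17.019375 ≈ 4.125

4.125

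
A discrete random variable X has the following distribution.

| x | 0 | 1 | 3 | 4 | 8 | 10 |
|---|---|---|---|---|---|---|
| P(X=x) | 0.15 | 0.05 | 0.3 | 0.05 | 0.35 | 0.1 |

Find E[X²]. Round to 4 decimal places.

35.9500

E[X²] = (0)²(0.15) + (1)²(0.05) + (3)²(0.3) + (4)²(0.05) + (8)²(0.35) + (10)²(0.1) = 35.95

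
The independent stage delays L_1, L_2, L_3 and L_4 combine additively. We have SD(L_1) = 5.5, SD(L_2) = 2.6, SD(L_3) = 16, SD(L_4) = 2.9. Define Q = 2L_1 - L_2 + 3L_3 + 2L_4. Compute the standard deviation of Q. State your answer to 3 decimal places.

49.653

Var(L_1) = 30.25, Var(L_2) = 6.76, Var(L_3) = 256, Var(L_4) = 8.41
By independence, Var(Q) = (2)²Var(L_1) + (-1)²Var(L_2) + (3)²Var(L_3) + (2)²Var(L_4)
= (2)²·30.25 + (-1)²·6.76 + (3)²·256 + (2)²·8.41 = 2465.4
SD(Q) = √2465.4 ≈ 49.653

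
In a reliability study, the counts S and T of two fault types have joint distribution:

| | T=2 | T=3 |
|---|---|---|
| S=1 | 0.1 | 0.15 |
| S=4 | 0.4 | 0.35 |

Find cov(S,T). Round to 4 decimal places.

E[S] = 3.25,  E[T] = 2.5
E[ST] = 8.05
cov(S,T) = E[ST] − E[S]E[T] = 8.05 − (3.25)(2.5) = -0.075

-0.0750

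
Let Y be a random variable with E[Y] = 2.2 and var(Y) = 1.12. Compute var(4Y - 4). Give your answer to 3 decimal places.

var(4Y - 4) = (4)²·var(Y) = 16·1.12 = 17.92

17.920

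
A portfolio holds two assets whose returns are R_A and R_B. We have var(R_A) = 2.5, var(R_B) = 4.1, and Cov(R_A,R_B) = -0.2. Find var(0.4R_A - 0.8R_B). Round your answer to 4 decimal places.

var(0.4R_A - 0.8R_B) = (0.4)²·var(R_A) + (-0.8)²·var(R_B) + 2·(0.4)·(-0.8)·Cov(R_A,R_B)
= 0.16·2.5 + 0.64·4.1 + -0.64·-0.2 = 3.152

3.1520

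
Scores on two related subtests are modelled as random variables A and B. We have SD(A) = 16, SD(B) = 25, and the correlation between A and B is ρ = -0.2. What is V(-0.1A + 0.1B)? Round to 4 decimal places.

V(A) = (16)² = 256;  V(B) = (25)² = 625
Cov(A,B) = ρ·SD(A)·SD(B) = -0.2·16·25 = -80
V(-0.1A + 0.1B) = (-0.1)²·V(A) + (0.1)²·V(B) + 2·(-0.1)·(0.1)·Cov(A,B)
= 0.01·256 + 0.01·625 + -0.02·-80 = 10.41

10.4100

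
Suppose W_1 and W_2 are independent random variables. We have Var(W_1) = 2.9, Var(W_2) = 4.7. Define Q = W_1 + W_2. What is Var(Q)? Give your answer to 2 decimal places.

7.60

By independence, Var(Q) = (1)²Var(W_1) + (1)²Var(W_2)
= (1)²·2.9 + (1)²·4.7 = 7.6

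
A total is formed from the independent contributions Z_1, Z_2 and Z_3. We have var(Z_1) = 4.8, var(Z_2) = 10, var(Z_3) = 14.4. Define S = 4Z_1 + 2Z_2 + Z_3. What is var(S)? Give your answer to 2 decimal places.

131.20

By independence, var(S) = (4)²var(Z_1) + (2)²var(Z_2) + (1)²var(Z_3)
= (4)²·4.8 + (2)²·10 + (1)²·14.4 = 131.2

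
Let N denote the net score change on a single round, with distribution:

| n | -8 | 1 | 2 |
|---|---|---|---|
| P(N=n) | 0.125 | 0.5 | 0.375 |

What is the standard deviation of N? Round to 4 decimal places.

E[N] = (-8)(0.125) + (1)(0.5) + (2)(0.375) = 0.25
E[N²] = (-8)²(0.125) + (1)²(0.5) + (2)²(0.375) = 10
Var(N) = E[N²] − (E[N])² = 10 − (0.25)² = 9.9375
σ(N) = √9.9375 ≈ 3.1524

3.1524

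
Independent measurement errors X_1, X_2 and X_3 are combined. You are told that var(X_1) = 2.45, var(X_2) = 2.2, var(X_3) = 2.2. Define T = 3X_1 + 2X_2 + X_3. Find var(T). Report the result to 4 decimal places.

33.0500

By independence, var(T) = (3)²var(X_1) + (2)²var(X_2) + (1)²var(X_3)
= (3)²·2.45 + (2)²·2.2 + (1)²·2.2 = 33.05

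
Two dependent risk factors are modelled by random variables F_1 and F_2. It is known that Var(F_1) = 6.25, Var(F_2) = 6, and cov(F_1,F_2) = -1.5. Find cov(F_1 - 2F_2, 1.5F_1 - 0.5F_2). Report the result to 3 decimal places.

20.625

cov(F_1 - 2F_2, 1.5F_1 - 0.5F_2) = (1)(1.5)Var(F_1) + (-2)(-0.5)Var(F_2) + [(1)(-0.5) + (-2)(1.5)]cov(F_1,F_2)
= 1.5·6.25 + 1·6 + -3.5·-1.5 = 20.625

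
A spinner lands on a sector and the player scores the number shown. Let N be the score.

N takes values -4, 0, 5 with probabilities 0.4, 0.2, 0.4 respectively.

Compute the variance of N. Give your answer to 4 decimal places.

16.2400

E[N] = (-4)(0.4) + (0)(0.2) + (5)(0.4) = 0.4
E[N²] = (-4)²(0.4) + (0)²(0.2) + (5)²(0.4) = 16.4
Var(N) = E[N²] − (E[N])² = 16.4 − (0.4)² = 16.24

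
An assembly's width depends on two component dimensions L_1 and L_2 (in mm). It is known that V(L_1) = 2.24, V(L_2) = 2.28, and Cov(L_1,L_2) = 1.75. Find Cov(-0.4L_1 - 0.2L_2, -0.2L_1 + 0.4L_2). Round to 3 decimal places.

-0.213

Cov(-0.4L_1 - 0.2L_2, -0.2L_1 + 0.4L_2) = (-0.4)(-0.2)V(L_1) + (-0.2)(0.4)V(L_2) + [(-0.4)(0.4) + (-0.2)(-0.2)]Cov(L_1,L_2)
= 0.08·2.24 + -0.08·2.28 + -0.12·1.75 = -0.2132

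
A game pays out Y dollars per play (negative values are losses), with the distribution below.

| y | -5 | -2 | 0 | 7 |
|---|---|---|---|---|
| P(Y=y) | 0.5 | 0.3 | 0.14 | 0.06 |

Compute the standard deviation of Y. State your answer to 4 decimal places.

E[Y] = (-5)(0.5) + (-2)(0.3) + (0)(0.14) + (7)(0.06) = -2.68
E[Y²] = (-5)²(0.5) + (-2)²(0.3) + (0)²(0.14) + (7)²(0.06) = 16.64
Var(Y) = E[Y²] − (E[Y])² = 16.64 − (-2.68)² = 9.4576
sd(Y) = √9.4576 ≈ 3.0753

3.0753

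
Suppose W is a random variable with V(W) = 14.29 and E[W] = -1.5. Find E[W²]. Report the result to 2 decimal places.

16.54

E[W²] = V(W) + (E[W])² = 14.29 + (-1.5)² = 16.54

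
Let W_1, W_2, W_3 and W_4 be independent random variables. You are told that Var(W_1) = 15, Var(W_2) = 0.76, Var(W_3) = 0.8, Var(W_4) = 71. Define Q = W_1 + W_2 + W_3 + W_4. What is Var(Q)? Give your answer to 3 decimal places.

87.560

By independence, Var(Q) = (1)²Var(W_1) + (1)²Var(W_2) + (1)²Var(W_3) + (1)²Var(W_4)
= (1)²·15 + (1)²·0.76 + (1)²·0.8 + (1)²·71 = 87.56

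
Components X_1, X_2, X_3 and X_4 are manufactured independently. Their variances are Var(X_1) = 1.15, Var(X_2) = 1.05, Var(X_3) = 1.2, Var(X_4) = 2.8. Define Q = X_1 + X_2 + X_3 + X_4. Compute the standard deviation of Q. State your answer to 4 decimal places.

2.4900

By independence, Var(Q) = (1)²Var(X_1) + (1)²Var(X_2) + (1)²Var(X_3) + (1)²Var(X_4)
= (1)²·1.15 + (1)²·1.05 + (1)²·1.2 + (1)²·2.8 = 6.2
SD(Q) = √6.2 ≈ 2.4900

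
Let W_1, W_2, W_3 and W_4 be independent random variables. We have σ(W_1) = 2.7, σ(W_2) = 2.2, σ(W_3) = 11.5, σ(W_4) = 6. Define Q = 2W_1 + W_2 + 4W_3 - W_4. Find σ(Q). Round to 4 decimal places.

Var(W_1) = 7.29, Var(W_2) = 4.84, Var(W_3) = 132.25, Var(W_4) = 36
By independence, Var(Q) = (2)²Var(W_1) + (1)²Var(W_2) + (4)²Var(W_3) + (-1)²Var(W_4)
= (2)²·7.29 + (1)²·4.84 + (4)²·132.25 + (-1)²·36 = 2186
σ(Q) = √2186 ≈ 46.7547

46.7547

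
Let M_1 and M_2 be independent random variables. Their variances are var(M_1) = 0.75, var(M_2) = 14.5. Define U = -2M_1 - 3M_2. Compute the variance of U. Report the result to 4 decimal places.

133.5000

By independence, var(U) = (-2)²var(M_1) + (-3)²var(M_2)
= (-2)²·0.75 + (-3)²·14.5 = 133.5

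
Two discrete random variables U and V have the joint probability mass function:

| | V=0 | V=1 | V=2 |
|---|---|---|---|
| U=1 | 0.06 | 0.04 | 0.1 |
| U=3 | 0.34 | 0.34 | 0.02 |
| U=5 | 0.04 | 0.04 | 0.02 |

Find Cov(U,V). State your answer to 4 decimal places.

-0.1800

E[U] = 2.8,  E[V] = 0.7
E[UV] = 1.78
Cov(U,V) = E[UV] − E[U]E[V] = 1.78 − (2.8)(0.7) = -0.18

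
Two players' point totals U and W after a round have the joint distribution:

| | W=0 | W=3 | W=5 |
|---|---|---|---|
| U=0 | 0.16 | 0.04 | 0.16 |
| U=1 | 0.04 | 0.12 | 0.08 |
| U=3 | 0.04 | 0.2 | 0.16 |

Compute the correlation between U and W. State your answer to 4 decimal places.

0.2038

E[U] = 1.44,  E[W] = 3.08
E[UW] = 4.96
Cov(U,W) = E[UW] − E[U]E[W] = 4.96 − (1.44)(3.08) = 0.5248
Var(U) = 1.7664,  Var(W) = 3.7536
ρ = 0.5248 / √(1.7664·3.7536) ≈ 0.2038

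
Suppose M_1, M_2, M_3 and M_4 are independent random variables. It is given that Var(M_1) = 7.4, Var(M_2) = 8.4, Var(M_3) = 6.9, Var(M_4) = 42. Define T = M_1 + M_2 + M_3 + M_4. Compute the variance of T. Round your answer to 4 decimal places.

By independence, Var(T) = (1)²Var(M_1) + (1)²Var(M_2) + (1)²Var(M_3) + (1)²Var(M_4)
= (1)²·7.4 + (1)²·8.4 + (1)²·6.9 + (1)²·42 = 64.7

64.7000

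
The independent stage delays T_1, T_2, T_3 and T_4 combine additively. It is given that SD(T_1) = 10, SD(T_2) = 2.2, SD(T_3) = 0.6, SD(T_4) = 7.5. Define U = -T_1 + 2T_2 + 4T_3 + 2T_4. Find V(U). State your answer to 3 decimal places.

350.120

V(T_1) = 100, V(T_2) = 4.84, V(T_3) = 0.36, V(T_4) = 56.25
By independence, V(U) = (-1)²V(T_1) + (2)²V(T_2) + (4)²V(T_3) + (2)²V(T_4)
= (-1)²·100 + (2)²·4.84 + (4)²·0.36 + (2)²·56.25 = 350.12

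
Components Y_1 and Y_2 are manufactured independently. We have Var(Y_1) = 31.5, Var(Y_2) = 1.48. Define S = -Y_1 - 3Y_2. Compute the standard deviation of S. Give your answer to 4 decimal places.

6.6948

By independence, Var(S) = (-1)²Var(Y_1) + (-3)²Var(Y_2)
= (-1)²·31.5 + (-3)²·1.48 = 44.82
σ(S) = √44.82 ≈ 6.6948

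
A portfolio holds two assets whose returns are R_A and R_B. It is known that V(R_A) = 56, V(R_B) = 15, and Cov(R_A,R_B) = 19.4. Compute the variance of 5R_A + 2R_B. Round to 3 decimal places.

V(5R_A + 2R_B) = (5)²·V(R_A) + (2)²·V(R_B) + 2·(5)·(2)·Cov(R_A,R_B)
= 25·56 + 4·15 + 20·19.4 = 1848

1848.000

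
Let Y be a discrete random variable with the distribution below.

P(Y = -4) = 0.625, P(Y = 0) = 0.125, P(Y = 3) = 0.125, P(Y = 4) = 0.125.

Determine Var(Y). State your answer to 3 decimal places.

10.484

E[Y] = (-4)(0.625) + (0)(0.125) + (3)(0.125) + (4)(0.125) = -1.625
E[Y²] = (-4)²(0.625) + (0)²(0.125) + (3)²(0.125) + (4)²(0.125) = 13.125
Var(Y) = E[Y²] − (E[Y])² = 13.125 − (-1.625)² = 10.484375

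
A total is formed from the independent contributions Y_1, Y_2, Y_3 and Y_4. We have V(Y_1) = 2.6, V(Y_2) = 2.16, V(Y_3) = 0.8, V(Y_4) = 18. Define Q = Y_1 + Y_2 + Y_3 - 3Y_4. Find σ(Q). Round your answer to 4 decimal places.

By independence, V(Q) = (1)²V(Y_1) + (1)²V(Y_2) + (1)²V(Y_3) + (-3)²V(Y_4)
= (1)²·2.6 + (1)²·2.16 + (1)²·0.8 + (-3)²·18 = 167.56
σ(Q) = √167.56 ≈ 12.9445

12.9445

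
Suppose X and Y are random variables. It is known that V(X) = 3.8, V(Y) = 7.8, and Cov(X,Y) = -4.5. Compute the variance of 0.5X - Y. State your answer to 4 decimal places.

V(0.5X - Y) = (0.5)²·V(X) + (-1)²·V(Y) + 2·(0.5)·(-1)·Cov(X,Y)
= 0.25·3.8 + 1·7.8 + -1·-4.5 = 13.25

13.2500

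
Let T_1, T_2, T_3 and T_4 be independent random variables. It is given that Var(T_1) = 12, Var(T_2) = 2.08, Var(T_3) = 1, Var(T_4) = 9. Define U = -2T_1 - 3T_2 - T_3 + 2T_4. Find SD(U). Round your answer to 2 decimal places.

By independence, Var(U) = (-2)²Var(T_1) + (-3)²Var(T_2) + (-1)²Var(T_3) + (2)²Var(T_4)
= (-2)²·12 + (-3)²·2.08 + (-1)²·1 + (2)²·9 = 103.72
SD(U) = √103.72 ≈ 10.18

10.18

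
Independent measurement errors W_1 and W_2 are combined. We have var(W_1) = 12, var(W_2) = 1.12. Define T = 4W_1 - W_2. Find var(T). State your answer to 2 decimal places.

193.12

By independence, var(T) = (4)²var(W_1) + (-1)²var(W_2)
= (4)²·12 + (-1)²·1.12 = 193.12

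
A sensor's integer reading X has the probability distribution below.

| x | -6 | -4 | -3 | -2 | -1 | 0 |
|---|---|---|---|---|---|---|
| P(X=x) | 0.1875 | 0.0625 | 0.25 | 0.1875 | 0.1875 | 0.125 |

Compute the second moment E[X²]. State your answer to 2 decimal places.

10.94

E[X²] = (-6)²(0.1875) + (-4)²(0.0625) + (-3)²(0.25) + (-2)²(0.1875) + (-1)²(0.1875) + (0)²(0.125) = 10.9375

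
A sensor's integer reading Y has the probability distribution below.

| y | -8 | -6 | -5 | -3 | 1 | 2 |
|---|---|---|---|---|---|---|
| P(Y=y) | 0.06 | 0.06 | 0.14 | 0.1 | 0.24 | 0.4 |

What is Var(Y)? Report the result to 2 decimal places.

11.60

E[Y] = (-8)(0.06) + (-6)(0.06) + (-5)(0.14) + (-3)(0.1) + (1)(0.24) + (2)(0.4) = -0.8
E[Y²] = (-8)²(0.06) + (-6)²(0.06) + (-5)²(0.14) + (-3)²(0.1) + (1)²(0.24) + (2)²(0.4) = 12.24
Var(Y) = E[Y²] − (E[Y])² = 12.24 − (-0.8)² = 11.6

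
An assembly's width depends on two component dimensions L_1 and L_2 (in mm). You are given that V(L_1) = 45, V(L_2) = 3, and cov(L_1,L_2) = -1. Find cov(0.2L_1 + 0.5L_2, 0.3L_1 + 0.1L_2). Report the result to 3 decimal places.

2.680

cov(0.2L_1 + 0.5L_2, 0.3L_1 + 0.1L_2) = (0.2)(0.3)V(L_1) + (0.5)(0.1)V(L_2) + [(0.2)(0.1) + (0.5)(0.3)]cov(L_1,L_2)
= 0.06·45 + 0.05·3 + 0.17·-1 = 2.68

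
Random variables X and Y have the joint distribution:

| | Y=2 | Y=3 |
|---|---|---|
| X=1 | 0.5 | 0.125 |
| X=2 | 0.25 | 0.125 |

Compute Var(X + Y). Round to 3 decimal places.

0.484

E[X] = 1.375,  E[Y] = 2.25,  E[XY] = 3.125
Var(X) = 2.125 − (1.375)² = 0.234375;  Var(Y) = 5.25 − (2.25)² = 0.1875
Cov(X,Y) = 3.125 − (1.375)(2.25) = 0.03125
Var(X + Y) = (1)²·0.234375 + (1)²·0.1875 + 2·(1)·(1)·0.03125 = 0.484375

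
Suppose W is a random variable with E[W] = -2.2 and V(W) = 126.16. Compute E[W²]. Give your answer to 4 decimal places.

E[W²] = V(W) + (E[W])² = 126.16 + (-2.2)² = 131

131.0000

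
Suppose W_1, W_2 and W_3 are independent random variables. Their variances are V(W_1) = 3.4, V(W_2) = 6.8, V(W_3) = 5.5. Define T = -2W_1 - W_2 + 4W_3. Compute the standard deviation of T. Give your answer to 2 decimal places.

10.41

By independence, V(T) = (-2)²V(W_1) + (-1)²V(W_2) + (4)²V(W_3)
= (-2)²·3.4 + (-1)²·6.8 + (4)²·5.5 = 108.4
SD(T) = √108.4 ≈ 10.41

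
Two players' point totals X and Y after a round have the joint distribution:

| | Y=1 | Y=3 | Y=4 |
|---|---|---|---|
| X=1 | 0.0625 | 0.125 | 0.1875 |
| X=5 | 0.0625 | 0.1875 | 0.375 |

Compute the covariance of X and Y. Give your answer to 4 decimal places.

0.2188

E[X] = 3.5,  E[Y] = 3.3125
E[XY] = 11.8125
Cov(X,Y) = E[XY] − E[X]E[Y] = 11.8125 − (3.5)(3.3125) = 0.21875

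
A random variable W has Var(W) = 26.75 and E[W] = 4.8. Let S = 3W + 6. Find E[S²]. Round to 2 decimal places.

E[3W + 6] = 3·4.8 + 6 = 20.4
Var(3W + 6) = (3)²·26.75 = 240.75
E[S²] = Var(S) + (E[S])² = 240.75 + (20.4)² = 656.91

656.91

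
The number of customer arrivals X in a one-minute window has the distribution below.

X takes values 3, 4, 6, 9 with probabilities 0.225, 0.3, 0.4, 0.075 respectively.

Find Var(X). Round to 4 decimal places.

2.7975

E[X] = (3)(0.225) + (4)(0.3) + (6)(0.4) + (9)(0.075) = 4.95
E[X²] = (3)²(0.225) + (4)²(0.3) + (6)²(0.4) + (9)²(0.075) = 27.3
Var(X) = E[X²] − (E[X])² = 27.3 − (4.95)² = 2.7975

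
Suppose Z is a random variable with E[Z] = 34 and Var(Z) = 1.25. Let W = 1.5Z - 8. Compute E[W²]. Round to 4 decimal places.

E[1.5Z - 8] = 1.5·34 − 8 = 43
Var(1.5Z - 8) = (1.5)²·1.25 = 2.8125
E[W²] = Var(W) + (E[W])² = 2.8125 + (43)² = 1851.8125

1851.8125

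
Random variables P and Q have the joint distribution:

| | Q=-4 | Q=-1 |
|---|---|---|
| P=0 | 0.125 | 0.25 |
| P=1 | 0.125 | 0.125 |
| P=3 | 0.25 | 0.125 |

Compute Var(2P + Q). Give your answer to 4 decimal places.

E[P] = 1.375,  E[Q] = -2.5,  E[PQ] = -4
Var(P) = 3.625 − (1.375)² = 1.734375;  Var(Q) = 8.5 − (-2.5)² = 2.25
Cov(P,Q) = -4 − (1.375)(-2.5) = -0.5625
Var(2P + Q) = (2)²·1.734375 + (1)²·2.25 + 2·(2)·(1)·-0.5625 = 6.9375

6.9375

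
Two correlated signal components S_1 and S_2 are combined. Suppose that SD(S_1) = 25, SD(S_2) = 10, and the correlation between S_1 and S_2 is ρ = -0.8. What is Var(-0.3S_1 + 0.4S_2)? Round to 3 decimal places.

120.250

Var(S_1) = (25)² = 625;  Var(S_2) = (10)² = 100
Cov(S_1,S_2) = ρ·SD(S_1)·SD(S_2) = -0.8·25·10 = -200
Var(-0.3S_1 + 0.4S_2) = (-0.3)²·Var(S_1) + (0.4)²·Var(S_2) + 2·(-0.3)·(0.4)·Cov(S_1,S_2)
= 0.09·625 + 0.16·100 + -0.24·-200 = 120.25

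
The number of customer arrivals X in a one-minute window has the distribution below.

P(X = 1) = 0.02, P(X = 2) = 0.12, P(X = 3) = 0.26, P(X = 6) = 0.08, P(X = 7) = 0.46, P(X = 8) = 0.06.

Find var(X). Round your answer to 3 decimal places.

E[X] = (1)(0.02) + (2)(0.12) + (3)(0.26) + (6)(0.08) + (7)(0.46) + (8)(0.06) = 5.22
E[X²] = (1)²(0.02) + (2)²(0.12) + (3)²(0.26) + (6)²(0.08) + (7)²(0.46) + (8)²(0.06) = 32.1
var(X) = E[X²] − (E[X])² = 32.1 − (5.22)² = 4.8516

4.852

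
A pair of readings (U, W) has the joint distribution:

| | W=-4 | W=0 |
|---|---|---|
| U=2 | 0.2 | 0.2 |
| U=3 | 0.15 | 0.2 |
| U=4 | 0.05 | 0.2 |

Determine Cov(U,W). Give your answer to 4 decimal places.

E[U] = 2.85,  E[W] = -1.6
E[UW] = -4.2
Cov(U,W) = E[UW] − E[U]E[W] = -4.2 − (2.85)(-1.6) = 0.36

0.3600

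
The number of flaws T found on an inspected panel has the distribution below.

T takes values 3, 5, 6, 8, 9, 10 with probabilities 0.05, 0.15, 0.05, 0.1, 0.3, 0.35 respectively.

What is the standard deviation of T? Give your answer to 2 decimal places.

E[T] = (3)(0.05) + (5)(0.15) + (6)(0.05) + (8)(0.1) + (9)(0.3) + (10)(0.35) = 8.2
E[T²] = (3)²(0.05) + (5)²(0.15) + (6)²(0.05) + (8)²(0.1) + (9)²(0.3) + (10)²(0.35) = 71.7
var(T) = E[T²] − (E[T])² = 71.7 − (8.2)² = 4.46
SD(T) = √4.46 ≈ 2.11

2.11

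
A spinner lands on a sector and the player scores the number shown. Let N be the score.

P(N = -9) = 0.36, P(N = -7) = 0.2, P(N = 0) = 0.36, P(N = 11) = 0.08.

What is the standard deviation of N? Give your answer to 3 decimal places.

E[N] = (-9)(0.36) + (-7)(0.2) + (0)(0.36) + (11)(0.08) = -3.76
E[N²] = (-9)²(0.36) + (-7)²(0.2) + (0)²(0.36) + (11)²(0.08) = 48.64
Var(N) = E[N²] − (E[N])² = 48.64 − (-3.76)² = 34.5024
sd(N) = √34.5024 ≈ 5.874

5.874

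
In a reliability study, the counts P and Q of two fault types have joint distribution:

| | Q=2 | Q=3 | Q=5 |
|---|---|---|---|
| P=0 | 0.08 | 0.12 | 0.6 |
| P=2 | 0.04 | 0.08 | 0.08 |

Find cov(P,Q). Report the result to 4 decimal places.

E[P] = 0.4,  E[Q] = 4.24
E[PQ] = 1.44
cov(P,Q) = E[PQ] − E[P]E[Q] = 1.44 − (0.4)(4.24) = -0.256

-0.2560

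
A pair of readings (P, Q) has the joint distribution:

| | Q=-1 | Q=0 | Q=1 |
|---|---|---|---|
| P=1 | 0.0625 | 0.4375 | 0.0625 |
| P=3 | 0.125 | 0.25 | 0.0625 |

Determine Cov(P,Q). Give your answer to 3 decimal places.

-0.070

E[P] = 1.875,  E[Q] = -0.0625
E[PQ] = -0.1875
Cov(P,Q) = E[PQ] − E[P]E[Q] = -0.1875 − (1.875)(-0.0625) = -0.0703125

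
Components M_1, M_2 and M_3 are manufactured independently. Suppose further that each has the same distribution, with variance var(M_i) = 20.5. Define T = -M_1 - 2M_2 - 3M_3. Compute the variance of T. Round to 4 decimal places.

By independence, var(T) = (-1)²var(M_1) + (-2)²var(M_2) + (-3)²var(M_3)
= (-1)²·20.5 + (-2)²·20.5 + (-3)²·20.5 = 287

287.0000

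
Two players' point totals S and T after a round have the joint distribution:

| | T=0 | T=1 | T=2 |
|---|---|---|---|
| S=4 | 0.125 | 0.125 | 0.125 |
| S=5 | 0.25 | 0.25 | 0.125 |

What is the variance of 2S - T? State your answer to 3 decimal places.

1.734

E[S] = 4.625,  E[T] = 0.875,  E[ST] = 4
var(S) = 21.625 − (4.625)² = 0.234375;  var(T) = 1.375 − (0.875)² = 0.609375
Cov(S,T) = 4 − (4.625)(0.875) = -0.046875
var(2S - T) = (2)²·0.234375 + (-1)²·0.609375 + 2·(2)·(-1)·-0.046875 = 1.734375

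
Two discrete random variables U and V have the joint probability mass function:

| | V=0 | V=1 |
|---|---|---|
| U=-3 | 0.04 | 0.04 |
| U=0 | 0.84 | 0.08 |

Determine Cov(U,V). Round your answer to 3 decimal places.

-0.091

E[U] = -0.24,  E[V] = 0.12
E[UV] = -0.12
Cov(U,V) = E[UV] − E[U]E[V] = -0.12 − (-0.24)(0.12) = -0.0912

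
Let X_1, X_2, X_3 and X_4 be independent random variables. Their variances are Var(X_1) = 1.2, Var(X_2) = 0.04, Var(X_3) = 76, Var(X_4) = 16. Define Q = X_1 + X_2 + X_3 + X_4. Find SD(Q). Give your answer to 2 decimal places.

By independence, Var(Q) = (1)²Var(X_1) + (1)²Var(X_2) + (1)²Var(X_3) + (1)²Var(X_4)
= (1)²·1.2 + (1)²·0.04 + (1)²·76 + (1)²·16 = 93.24
SD(Q) = √93.24 ≈ 9.66

9.66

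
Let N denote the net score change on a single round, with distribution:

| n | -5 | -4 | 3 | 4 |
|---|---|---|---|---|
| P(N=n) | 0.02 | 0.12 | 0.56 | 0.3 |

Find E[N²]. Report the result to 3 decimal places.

12.260

E[N²] = (-5)²(0.02) + (-4)²(0.12) + (3)²(0.56) + (4)²(0.3) = 12.26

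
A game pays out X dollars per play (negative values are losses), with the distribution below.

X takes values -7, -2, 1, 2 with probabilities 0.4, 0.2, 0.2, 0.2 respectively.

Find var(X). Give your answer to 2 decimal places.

E[X] = (-7)(0.4) + (-2)(0.2) + (1)(0.2) + (2)(0.2) = -2.6
E[X²] = (-7)²(0.4) + (-2)²(0.2) + (1)²(0.2) + (2)²(0.2) = 21.4
var(X) = E[X²] − (E[X])² = 21.4 − (-2.6)² = 14.64

14.64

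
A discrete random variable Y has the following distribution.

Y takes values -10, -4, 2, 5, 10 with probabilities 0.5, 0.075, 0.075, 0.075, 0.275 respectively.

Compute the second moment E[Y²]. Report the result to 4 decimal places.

80.8750

E[Y²] = (-10)²(0.5) + (-4)²(0.075) + (2)²(0.075) + (5)²(0.075) + (10)²(0.275) = 80.875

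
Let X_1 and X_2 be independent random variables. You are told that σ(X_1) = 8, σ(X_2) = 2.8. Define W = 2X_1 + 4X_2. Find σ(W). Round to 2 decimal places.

Var(X_1) = 64, Var(X_2) = 7.84
By independence, Var(W) = (2)²Var(X_1) + (4)²Var(X_2)
= (2)²·64 + (4)²·7.84 = 381.44
σ(W) = √381.44 ≈ 19.53

19.53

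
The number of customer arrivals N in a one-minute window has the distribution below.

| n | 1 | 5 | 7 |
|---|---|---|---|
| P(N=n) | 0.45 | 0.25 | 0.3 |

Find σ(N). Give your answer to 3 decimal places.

2.638

E[N] = (1)(0.45) + (5)(0.25) + (7)(0.3) = 3.8
E[N²] = (1)²(0.45) + (5)²(0.25) + (7)²(0.3) = 21.4
Var(N) = E[N²] − (E[N])² = 21.4 − (3.8)² = 6.96
σ(N) = √6.96 ≈ 2.638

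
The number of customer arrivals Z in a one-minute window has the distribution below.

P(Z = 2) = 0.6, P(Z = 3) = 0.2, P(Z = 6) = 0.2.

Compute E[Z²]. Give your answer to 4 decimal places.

11.4000

E[Z²] = (2)²(0.6) + (3)²(0.2) + (6)²(0.2) = 11.4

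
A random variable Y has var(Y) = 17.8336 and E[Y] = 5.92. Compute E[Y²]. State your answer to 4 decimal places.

52.8800

E[Y²] = var(Y) + (E[Y])² = 17.8336 + (5.92)² = 52.88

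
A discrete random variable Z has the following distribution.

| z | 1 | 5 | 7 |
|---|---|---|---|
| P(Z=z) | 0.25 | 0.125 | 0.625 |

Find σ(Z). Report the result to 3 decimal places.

2.537

E[Z] = (1)(0.25) + (5)(0.125) + (7)(0.625) = 5.25
E[Z²] = (1)²(0.25) + (5)²(0.125) + (7)²(0.625) = 34
var(Z) = E[Z²] − (E[Z])² = 34 − (5.25)² = 6.4375
σ(Z) = √6.4375 ≈ 2.537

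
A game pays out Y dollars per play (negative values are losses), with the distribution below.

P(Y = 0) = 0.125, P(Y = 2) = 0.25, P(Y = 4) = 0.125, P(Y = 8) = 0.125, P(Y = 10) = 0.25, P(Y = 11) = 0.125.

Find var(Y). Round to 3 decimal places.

16.609

E[Y] = (0)(0.125) + (2)(0.25) + (4)(0.125) + (8)(0.125) + (10)(0.25) + (11)(0.125) = 5.875
E[Y²] = (0)²(0.125) + (2)²(0.25) + (4)²(0.125) + (8)²(0.125) + (10)²(0.25) + (11)²(0.125) = 51.125
var(Y) = E[Y²] − (E[Y])² = 51.125 − (5.875)² = 16.609375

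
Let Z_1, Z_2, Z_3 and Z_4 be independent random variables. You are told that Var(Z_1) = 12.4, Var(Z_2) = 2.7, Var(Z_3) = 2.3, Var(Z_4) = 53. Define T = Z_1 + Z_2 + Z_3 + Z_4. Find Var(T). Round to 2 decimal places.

70.40

By independence, Var(T) = (1)²Var(Z_1) + (1)²Var(Z_2) + (1)²Var(Z_3) + (1)²Var(Z_4)
= (1)²·12.4 + (1)²·2.7 + (1)²·2.3 + (1)²·53 = 70.4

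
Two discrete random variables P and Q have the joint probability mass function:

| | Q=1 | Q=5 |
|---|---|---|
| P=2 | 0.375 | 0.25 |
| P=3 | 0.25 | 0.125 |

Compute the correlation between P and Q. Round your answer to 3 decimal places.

E[P] = 2.375,  E[Q] = 2.5
E[PQ] = 5.875
cov(P,Q) = E[PQ] − E[P]E[Q] = 5.875 − (2.375)(2.5) = -0.0625
Var(P) = 0.234375,  Var(Q) = 3.75
ρ = -0.0625 / √(0.234375·3.75) ≈ -0.067

-0.067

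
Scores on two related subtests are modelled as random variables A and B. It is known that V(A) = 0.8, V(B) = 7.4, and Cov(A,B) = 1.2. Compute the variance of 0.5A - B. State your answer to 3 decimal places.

V(0.5A - B) = (0.5)²·V(A) + (-1)²·V(B) + 2·(0.5)·(-1)·Cov(A,B)
= 0.25·0.8 + 1·7.4 + -1·1.2 = 6.4

6.400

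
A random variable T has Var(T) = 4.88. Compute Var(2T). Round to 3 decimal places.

Var(2T) = (2)²·Var(T) = 4·4.88 = 19.52

19.520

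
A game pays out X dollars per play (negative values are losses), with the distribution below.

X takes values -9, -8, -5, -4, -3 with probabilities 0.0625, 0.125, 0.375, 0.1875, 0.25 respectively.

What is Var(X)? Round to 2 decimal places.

3.31

E[X] = (-9)(0.0625) + (-8)(0.125) + (-5)(0.375) + (-4)(0.1875) + (-3)(0.25) = -4.9375
E[X²] = (-9)²(0.0625) + (-8)²(0.125) + (-5)²(0.375) + (-4)²(0.1875) + (-3)²(0.25) = 27.6875
Var(X) = E[X²] − (E[X])² = 27.6875 − (-4.9375)² = 3.30859375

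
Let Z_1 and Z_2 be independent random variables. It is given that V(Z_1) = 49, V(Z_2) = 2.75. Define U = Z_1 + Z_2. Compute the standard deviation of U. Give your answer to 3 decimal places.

7.194

By independence, V(U) = (1)²V(Z_1) + (1)²V(Z_2)
= (1)²·49 + (1)²·2.75 = 51.75
SD(U) = √51.75 ≈ 7.194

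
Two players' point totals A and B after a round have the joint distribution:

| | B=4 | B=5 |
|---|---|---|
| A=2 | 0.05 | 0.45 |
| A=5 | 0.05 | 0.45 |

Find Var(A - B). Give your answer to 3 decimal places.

2.340

E[A] = 3.5,  E[B] = 4.9,  E[AB] = 17.15
Var(A) = 14.5 − (3.5)² = 2.25;  Var(B) = 24.1 − (4.9)² = 0.09
Cov(A,B) = 17.15 − (3.5)(4.9) = 0
Var(A - B) = (1)²·2.25 + (-1)²·0.09 + 2·(1)·(-1)·0 = 2.34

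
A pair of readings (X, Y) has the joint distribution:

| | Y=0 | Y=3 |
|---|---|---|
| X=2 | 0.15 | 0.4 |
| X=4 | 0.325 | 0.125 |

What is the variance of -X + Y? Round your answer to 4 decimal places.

4.5694

E[X] = 2.9,  E[Y] = 1.575,  E[XY] = 3.9
V(X) = 9.4 − (2.9)² = 0.99;  V(Y) = 4.725 − (1.575)² = 2.244375
cov(X,Y) = 3.9 − (2.9)(1.575) = -0.6675
V(-X + Y) = (-1)²·0.99 + (1)²·2.244375 + 2·(-1)·(1)·-0.6675 = 4.569375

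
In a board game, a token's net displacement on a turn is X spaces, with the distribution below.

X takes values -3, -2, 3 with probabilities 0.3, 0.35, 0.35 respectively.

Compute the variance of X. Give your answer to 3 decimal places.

E[X] = (-3)(0.3) + (-2)(0.35) + (3)(0.35) = -0.55
E[X²] = (-3)²(0.3) + (-2)²(0.35) + (3)²(0.35) = 7.25
Var(X) = E[X²] − (E[X])² = 7.25 − (-0.55)² = 6.9475

6.948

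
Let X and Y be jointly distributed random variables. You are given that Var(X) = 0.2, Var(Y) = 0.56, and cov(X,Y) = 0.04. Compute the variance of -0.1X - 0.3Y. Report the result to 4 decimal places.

Var(-0.1X - 0.3Y) = (-0.1)²·Var(X) + (-0.3)²·Var(Y) + 2·(-0.1)·(-0.3)·cov(X,Y)
= 0.01·0.2 + 0.09·0.56 + 0.06·0.04 = 0.0548

0.0548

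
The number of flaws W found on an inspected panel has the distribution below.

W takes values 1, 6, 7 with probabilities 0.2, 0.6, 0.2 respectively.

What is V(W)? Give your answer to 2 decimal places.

E[W] = (1)(0.2) + (6)(0.6) + (7)(0.2) = 5.2
E[W²] = (1)²(0.2) + (6)²(0.6) + (7)²(0.2) = 31.6
V(W) = E[W²] − (E[W])² = 31.6 − (5.2)² = 4.56

4.56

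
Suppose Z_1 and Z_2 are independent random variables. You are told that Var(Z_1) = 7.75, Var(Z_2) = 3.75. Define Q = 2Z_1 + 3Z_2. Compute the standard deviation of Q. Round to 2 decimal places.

By independence, Var(Q) = (2)²Var(Z_1) + (3)²Var(Z_2)
= (2)²·7.75 + (3)²·3.75 = 64.75
σ(Q) = √64.75 ≈ 8.05

8.05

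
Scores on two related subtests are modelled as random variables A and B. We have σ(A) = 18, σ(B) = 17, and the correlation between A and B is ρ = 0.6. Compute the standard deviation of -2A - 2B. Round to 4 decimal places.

62.6163

Var(A) = (18)² = 324;  Var(B) = (17)² = 289
Cov(A,B) = ρ·σ(A)·σ(B) = 0.6·18·17 = 183.6
Var(-2A - 2B) = (-2)²·Var(A) + (-2)²·Var(B) + 2·(-2)·(-2)·Cov(A,B)
= 4·324 + 4·289 + 8·183.6 = 3920.8
σ(-2A - 2B) = √3920.8 ≈ 62.6163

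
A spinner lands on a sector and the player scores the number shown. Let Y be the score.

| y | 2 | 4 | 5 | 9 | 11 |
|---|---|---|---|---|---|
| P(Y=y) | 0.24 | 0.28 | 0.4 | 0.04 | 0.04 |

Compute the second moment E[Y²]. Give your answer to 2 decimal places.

E[Y²] = (2)²(0.24) + (4)²(0.28) + (5)²(0.4) + (9)²(0.04) + (11)²(0.04) = 23.52

23.52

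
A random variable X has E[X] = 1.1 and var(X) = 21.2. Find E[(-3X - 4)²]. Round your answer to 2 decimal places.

E[-3X - 4] = -3·1.1 − 4 = -7.3
var(-3X - 4) = (-3)²·21.2 = 190.8
E[(-3X - 4)²] = var((-3X - 4)) + (E[(-3X - 4)])² = 190.8 + (-7.3)² = 244.09

244.09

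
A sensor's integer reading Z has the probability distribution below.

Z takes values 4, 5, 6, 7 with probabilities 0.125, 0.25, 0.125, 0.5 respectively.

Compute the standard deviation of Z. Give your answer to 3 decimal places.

E[Z] = (4)(0.125) + (5)(0.25) + (6)(0.125) + (7)(0.5) = 6
E[Z²] = (4)²(0.125) + (5)²(0.25) + (6)²(0.125) + (7)²(0.5) = 37.25
Var(Z) = E[Z²] − (E[Z])² = 37.25 − (6)² = 1.25
σ(Z) = √1.25 ≈ 1.118

1.118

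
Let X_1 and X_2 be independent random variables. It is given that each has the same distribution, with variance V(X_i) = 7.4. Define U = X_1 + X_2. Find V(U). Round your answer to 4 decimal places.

14.8000

By independence, V(U) = (1)²V(X_1) + (1)²V(X_2)
= (1)²·7.4 + (1)²·7.4 = 14.8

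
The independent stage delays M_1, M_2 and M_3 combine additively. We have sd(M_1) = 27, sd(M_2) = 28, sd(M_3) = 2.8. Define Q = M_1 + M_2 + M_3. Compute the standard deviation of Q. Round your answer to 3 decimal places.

var(M_1) = 729, var(M_2) = 784, var(M_3) = 7.84
By independence, var(Q) = (1)²var(M_1) + (1)²var(M_2) + (1)²var(M_3)
= (1)²·729 + (1)²·784 + (1)²·7.84 = 1520.84
sd(Q) = √1520.84 ≈ 38.998

38.998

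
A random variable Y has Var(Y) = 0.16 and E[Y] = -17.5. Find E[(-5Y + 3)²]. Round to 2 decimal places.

8194.25

E[-5Y + 3] = -5·-17.5 + 3 = 90.5
Var(-5Y + 3) = (-5)²·0.16 = 4
E[(-5Y + 3)²] = Var((-5Y + 3)) + (E[(-5Y + 3)])² = 4 + (90.5)² = 8194.25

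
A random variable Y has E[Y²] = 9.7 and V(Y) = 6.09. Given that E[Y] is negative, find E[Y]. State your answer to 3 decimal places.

(E[Y])² = E[Y²] − V(Y) = 9.7 − 6.09 = 3.61
E[Y] = −√3.61 = -1.9

-1.900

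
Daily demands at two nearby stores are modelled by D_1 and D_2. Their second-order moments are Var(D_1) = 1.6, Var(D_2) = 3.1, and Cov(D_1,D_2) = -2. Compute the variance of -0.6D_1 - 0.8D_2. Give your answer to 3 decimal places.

0.640

Var(-0.6D_1 - 0.8D_2) = (-0.6)²·Var(D_1) + (-0.8)²·Var(D_2) + 2·(-0.6)·(-0.8)·Cov(D_1,D_2)
= 0.36·1.6 + 0.64·3.1 + 0.96·-2 = 0.64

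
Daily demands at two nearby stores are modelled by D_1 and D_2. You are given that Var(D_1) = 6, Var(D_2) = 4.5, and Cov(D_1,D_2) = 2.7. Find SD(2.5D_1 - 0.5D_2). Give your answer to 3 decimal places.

5.646

Var(2.5D_1 - 0.5D_2) = (2.5)²·Var(D_1) + (-0.5)²·Var(D_2) + 2·(2.5)·(-0.5)·Cov(D_1,D_2)
= 6.25·6 + 0.25·4.5 + -2.5·2.7 = 31.875
SD(2.5D_1 - 0.5D_2) = √31.875 ≈ 5.646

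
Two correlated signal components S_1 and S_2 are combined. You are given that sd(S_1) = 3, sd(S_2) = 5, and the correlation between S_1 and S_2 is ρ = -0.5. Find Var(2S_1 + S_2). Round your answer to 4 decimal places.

31.0000

Var(S_1) = (3)² = 9;  Var(S_2) = (5)² = 25
cov(S_1,S_2) = ρ·sd(S_1)·sd(S_2) = -0.5·3·5 = -7.5
Var(2S_1 + S_2) = (2)²·Var(S_1) + (1)²·Var(S_2) + 2·(2)·(1)·cov(S_1,S_2)
= 4·9 + 1·25 + 4·-7.5 = 31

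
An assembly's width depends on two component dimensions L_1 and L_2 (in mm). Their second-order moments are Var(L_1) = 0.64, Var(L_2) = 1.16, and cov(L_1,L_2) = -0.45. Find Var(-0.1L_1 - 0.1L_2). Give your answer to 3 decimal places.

Var(-0.1L_1 - 0.1L_2) = (-0.1)²·Var(L_1) + (-0.1)²·Var(L_2) + 2·(-0.1)·(-0.1)·cov(L_1,L_2)
= 0.01·0.64 + 0.01·1.16 + 0.02·-0.45 = 0.009

0.009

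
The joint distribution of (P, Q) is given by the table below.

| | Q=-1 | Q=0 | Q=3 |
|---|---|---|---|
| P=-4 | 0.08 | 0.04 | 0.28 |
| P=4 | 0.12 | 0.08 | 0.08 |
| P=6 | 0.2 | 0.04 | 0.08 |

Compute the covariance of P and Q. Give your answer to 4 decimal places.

-3.6448

E[P] = 1.44,  E[Q] = 0.92
E[PQ] = -2.32
cov(P,Q) = E[PQ] − E[P]E[Q] = -2.32 − (1.44)(0.92) = -3.6448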